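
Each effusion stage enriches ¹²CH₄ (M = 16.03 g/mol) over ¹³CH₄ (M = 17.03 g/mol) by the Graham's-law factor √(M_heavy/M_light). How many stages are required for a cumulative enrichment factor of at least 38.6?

Per stage α = (17.03/16.03)^(1/2) = 1.06238^0.5, giving ln α = 0.03026.
Need α^N ≥ 38.6 ⇒ N ≥ ln(38.6) / ln α = 3.653 / 0.03026 = 120.74.
Minimum whole number of stages: N = 121.

121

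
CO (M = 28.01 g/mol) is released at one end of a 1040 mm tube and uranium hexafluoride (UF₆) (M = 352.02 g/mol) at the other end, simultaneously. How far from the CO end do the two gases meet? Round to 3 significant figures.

811 mm

Distances travelled in equal time are proportional to diffusion rates, so d_CO/d_UF₆ = √(M_UF₆/M_CO) = √(352.02/28.01) = 3.545.
With d_CO + d_UF₆ = 1040 mm, d_UF₆ = 1040/(1 + 3.545) = 228.8 mm.
d_CO = 1040 − 228.8 = 811 mm.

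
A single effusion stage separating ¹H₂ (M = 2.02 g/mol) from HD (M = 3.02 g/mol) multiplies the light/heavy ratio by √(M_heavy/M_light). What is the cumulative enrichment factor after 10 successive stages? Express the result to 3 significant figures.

7.47

Each stage multiplies the ratio by α = √(3.02/2.02), so after 10 stages the overall factor is α^10 = (3.02/2.02)^(10/2).
= 1.49505^5 = 7.47.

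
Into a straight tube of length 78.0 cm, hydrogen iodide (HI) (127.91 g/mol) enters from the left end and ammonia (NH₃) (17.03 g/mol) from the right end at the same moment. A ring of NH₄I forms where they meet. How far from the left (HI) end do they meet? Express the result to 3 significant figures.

Graham's law gives d_HI/d_NH₃ = rate_HI/rate_NH₃ = √(M_NH₃/M_HI) = √(17.03/127.91) = 0.3649.
With d_HI + d_NH₃ = 78.0 cm, d_NH₃ = 78.0/(1 + 0.3649) = 57.15 cm.
d_HI = 78.0 − 57.15 = 20.9 cm.

20.9 cm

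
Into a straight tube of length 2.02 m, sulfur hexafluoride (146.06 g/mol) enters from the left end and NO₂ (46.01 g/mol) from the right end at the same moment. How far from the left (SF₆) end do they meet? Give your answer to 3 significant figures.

0.726 m

Graham's law gives d_SF₆/d_NO₂ = rate_SF₆/rate_NO₂ = √(M_NO₂/M_SF₆) = √(46.01/146.06) = 0.5613.
With d_SF₆ + d_NO₂ = 2.02 m, d_NO₂ = 2.02/(1 + 0.5613) = 1.294 m.
d_SF₆ = 2.02 − 1.294 = 0.726 m.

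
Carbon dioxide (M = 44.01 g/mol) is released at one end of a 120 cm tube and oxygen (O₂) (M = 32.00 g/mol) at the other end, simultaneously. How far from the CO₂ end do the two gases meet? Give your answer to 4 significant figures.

55.23 cm

Distances travelled in equal time are proportional to diffusion rates, so d_CO₂/d_O₂ = √(M_O₂/M_CO₂) = √(32.00/44.01) = 0.8527.
With d_CO₂ + d_O₂ = 120 cm, d_O₂ = 120/(1 + 0.8527) = 64.77 cm.
d_CO₂ = 120 − 64.77 = 55.23 cm.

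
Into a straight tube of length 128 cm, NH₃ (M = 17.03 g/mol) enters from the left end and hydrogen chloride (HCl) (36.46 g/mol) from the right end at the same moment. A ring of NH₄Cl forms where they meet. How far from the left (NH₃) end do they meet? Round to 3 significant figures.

In equal time, each gas travels a distance ∝ its rate ∝ 1/√M, so d_NH₃/d_HCl = √(M_HCl/M_NH₃) = √(36.46/17.03) = 1.463.
With d_NH₃ + d_HCl = 128 cm, d_HCl = 128/(1 + 1.463) = 51.97 cm.
d_NH₃ = 128 − 51.97 = 76.0 cm.

76.0 cm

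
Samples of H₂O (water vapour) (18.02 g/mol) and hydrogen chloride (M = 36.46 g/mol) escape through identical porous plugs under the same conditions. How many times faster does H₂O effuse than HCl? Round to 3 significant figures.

Since effusion rate ∝ 1/√M, rate_H₂O/rate_HCl = √(M_HCl/M_H₂O) = √(36.46/18.02) = √2.023 = 1.42.

1.42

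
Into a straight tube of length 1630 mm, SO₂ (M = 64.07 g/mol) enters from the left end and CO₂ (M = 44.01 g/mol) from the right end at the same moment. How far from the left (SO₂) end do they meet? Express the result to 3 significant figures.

739 mm

The fronts meet when d_SO₂ + d_CO₂ = L with d_SO₂/d_CO₂ = √(M_CO₂/M_SO₂) (Graham's law). Here √(M_CO₂/M_SO₂) = √(44.01/64.07) = 0.8288.
With d_SO₂ + d_CO₂ = 1630 mm, d_CO₂ = 1630/(1 + 0.8288) = 891.3 mm.
d_SO₂ = 1630 − 891.3 = 739 mm.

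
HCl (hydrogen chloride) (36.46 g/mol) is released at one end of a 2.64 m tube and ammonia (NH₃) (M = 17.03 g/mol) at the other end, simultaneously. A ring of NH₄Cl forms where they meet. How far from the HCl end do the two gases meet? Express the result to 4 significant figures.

Distances travelled in equal time are proportional to diffusion rates, so d_HCl/d_NH₃ = √(M_NH₃/M_HCl) = √(17.03/36.46) = 0.6834.
With d_HCl + d_NH₃ = 2.64 m, d_NH₃ = 2.64/(1 + 0.6834) = 1.568 m.
d_HCl = 2.64 − 1.568 = 1.072 m.

1.072 m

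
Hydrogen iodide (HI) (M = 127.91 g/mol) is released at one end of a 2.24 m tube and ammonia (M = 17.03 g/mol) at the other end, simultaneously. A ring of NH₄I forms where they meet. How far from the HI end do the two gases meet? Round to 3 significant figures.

0.599 m

The fronts meet when d_HI + d_NH₃ = L with d_HI/d_NH₃ = √(M_NH₃/M_HI) (Graham's law). Here √(M_NH₃/M_HI) = √(17.03/127.91) = 0.3649.
With d_HI + d_NH₃ = 2.24 m, d_NH₃ = 2.24/(1 + 0.3649) = 1.641 m.
d_HI = 2.24 − 1.641 = 0.599 m.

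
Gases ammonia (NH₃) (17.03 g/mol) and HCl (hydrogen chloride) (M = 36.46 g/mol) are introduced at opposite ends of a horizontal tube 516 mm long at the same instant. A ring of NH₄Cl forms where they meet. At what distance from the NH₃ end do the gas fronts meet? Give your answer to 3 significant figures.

307 mm

Graham's law gives d_NH₃/d_HCl = rate_NH₃/rate_HCl = √(M_HCl/M_NH₃) = √(36.46/17.03) = 1.463.
With d_NH₃ + d_HCl = 516 mm, d_HCl = 516/(1 + 1.463) = 209.5 mm.
d_NH₃ = 516 − 209.5 = 307 mm.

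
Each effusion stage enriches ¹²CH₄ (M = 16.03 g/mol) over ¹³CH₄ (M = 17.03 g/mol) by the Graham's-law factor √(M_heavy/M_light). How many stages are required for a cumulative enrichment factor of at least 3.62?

With α = √(17.03/16.03) per stage, ln α = ½ ln(1.06238) = 0.03026.
Need α^N ≥ 3.62 ⇒ N ≥ ln(3.62) / ln α = 1.286 / 0.03026 = 42.52.
So at least 43 stages are needed.

43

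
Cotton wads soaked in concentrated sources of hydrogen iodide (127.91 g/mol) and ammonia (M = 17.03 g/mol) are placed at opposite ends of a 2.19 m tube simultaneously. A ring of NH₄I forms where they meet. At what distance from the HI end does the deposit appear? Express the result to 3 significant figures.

Graham's law gives d_HI/d_NH₃ = rate_HI/rate_NH₃ = √(M_NH₃/M_HI) = √(17.03/127.91) = 0.3649.
With d_HI + d_NH₃ = 2.19 m, d_NH₃ = 2.19/(1 + 0.3649) = 1.605 m.
d_HI = 2.19 − 1.605 = 0.585 m.

0.585 m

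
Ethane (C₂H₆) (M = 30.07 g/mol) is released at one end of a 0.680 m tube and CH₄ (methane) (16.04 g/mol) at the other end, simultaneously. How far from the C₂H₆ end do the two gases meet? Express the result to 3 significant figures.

0.287 m

The fronts meet when d_C₂H₆ + d_CH₄ = L with d_C₂H₆/d_CH₄ = √(M_CH₄/M_C₂H₆) (Graham's law). Here √(M_CH₄/M_C₂H₆) = √(16.04/30.07) = 0.7304.
With d_C₂H₆ + d_CH₄ = 0.680 m, d_CH₄ = 0.680/(1 + 0.7304) = 0.3930 m.
d_C₂H₆ = 0.680 − 0.3930 = 0.287 m.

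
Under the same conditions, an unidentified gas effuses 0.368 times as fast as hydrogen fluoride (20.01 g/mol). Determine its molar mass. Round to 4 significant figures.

Using Graham's law: rate_X/rate_HF = √(M_HF/M_X).
0.368 = √(20.01/M_X)
M_X = 20.01 / 0.368² = 20.01 / 0.1354 = 147.8 g/mol

147.8 g/mol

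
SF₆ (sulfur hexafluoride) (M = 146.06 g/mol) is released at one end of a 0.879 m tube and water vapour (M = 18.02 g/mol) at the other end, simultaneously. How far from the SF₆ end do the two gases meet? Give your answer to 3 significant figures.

0.228 m

In equal time, each gas travels a distance ∝ its rate ∝ 1/√M, so d_SF₆/d_H₂O = √(M_H₂O/M_SF₆) = √(18.02/146.06) = 0.3512.
With d_SF₆ + d_H₂O = 0.879 m, d_H₂O = 0.879/(1 + 0.3512) = 0.6505 m.
d_SF₆ = 0.879 − 0.6505 = 0.228 m.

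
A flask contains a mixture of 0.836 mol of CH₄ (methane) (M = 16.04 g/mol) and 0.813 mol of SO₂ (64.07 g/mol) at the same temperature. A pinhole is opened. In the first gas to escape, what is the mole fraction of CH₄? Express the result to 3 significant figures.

Rate_i ∝ x_i/√M_i (Graham's law weighted by mole fraction), so the effusate composition follows n_i/√M_i.
So x_CH₄ in the escaping gas = (n_CH₄/√M_CH₄) / Σ(n_i/√M_i)
= (0.836/√16.04) / (0.836/√16.04 + 0.813/√64.07) = 0.2087/(0.2087 + 0.1016) = 0.673.

0.673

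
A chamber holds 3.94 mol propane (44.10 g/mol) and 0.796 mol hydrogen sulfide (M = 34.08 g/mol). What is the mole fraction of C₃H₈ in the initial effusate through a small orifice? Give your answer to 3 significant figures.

The effusion rate of species i is ∝ p_i/√M_i ∝ n_i/√M_i.
x_C₃H₈(eff) = (n_C₃H₈/√M_C₃H₈) / (n_C₃H₈/√M_C₃H₈ + n_H₂S/√M_H₂S)
= (3.94/√44.10) / (3.94/√44.10 + 0.796/√34.08) = 0.5933/(0.5933 + 0.1364) = 0.813.

0.813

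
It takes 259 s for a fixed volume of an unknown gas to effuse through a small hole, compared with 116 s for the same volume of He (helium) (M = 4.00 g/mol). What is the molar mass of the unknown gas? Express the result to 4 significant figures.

By Graham's law, t_X/t_He = √(M_X/M_He).
259/116 = 2.233 = √(M_X/4.00)
M_X = 4.00 × 2.233² = 4.00 × 4.985 = 19.94 g/mol

19.94 g/mol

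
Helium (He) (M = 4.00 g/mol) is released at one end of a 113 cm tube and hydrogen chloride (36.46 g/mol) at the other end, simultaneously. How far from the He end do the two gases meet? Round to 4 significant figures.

The fronts meet when d_He + d_HCl = L with d_He/d_HCl = √(M_HCl/M_He) (Graham's law). Here √(M_HCl/M_He) = √(36.46/4.00) = 3.019.
With d_He + d_HCl = 113 cm, d_HCl = 113/(1 + 3.019) = 28.12 cm.
d_He = 113 − 28.12 = 84.88 cm.

84.88 cm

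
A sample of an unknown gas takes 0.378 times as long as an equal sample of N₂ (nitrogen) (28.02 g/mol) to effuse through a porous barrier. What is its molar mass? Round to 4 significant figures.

From Graham's law, t_X/t_N₂ = √(M_X/M_N₂).
0.378 = √(M_X/28.02)
M_X = 28.02 × 0.378² = 28.02 × 0.1429 = 4.004 g/mol

4.004 g/mol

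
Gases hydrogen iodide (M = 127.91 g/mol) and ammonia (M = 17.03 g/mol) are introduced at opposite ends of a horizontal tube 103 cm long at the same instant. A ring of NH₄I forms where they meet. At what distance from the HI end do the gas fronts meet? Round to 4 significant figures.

27.54 cm

The fronts meet when d_HI + d_NH₃ = L with d_HI/d_NH₃ = √(M_NH₃/M_HI) (Graham's law). Here √(M_NH₃/M_HI) = √(17.03/127.91) = 0.3649.
With d_HI + d_NH₃ = 103 cm, d_NH₃ = 103/(1 + 0.3649) = 75.46 cm.
d_HI = 103 − 75.46 = 27.54 cm.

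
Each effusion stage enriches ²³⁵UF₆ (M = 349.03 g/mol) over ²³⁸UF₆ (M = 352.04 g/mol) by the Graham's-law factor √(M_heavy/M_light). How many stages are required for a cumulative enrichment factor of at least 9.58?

527

Per stage α = (352.04/349.03)^(1/2) = 1.00862^0.5, giving ln α = 0.004293.
Need α^N ≥ 9.58 ⇒ N ≥ ln(9.58) / ln α = 2.260 / 0.004293 = 526.31.
Rounding up, N = 527 stages.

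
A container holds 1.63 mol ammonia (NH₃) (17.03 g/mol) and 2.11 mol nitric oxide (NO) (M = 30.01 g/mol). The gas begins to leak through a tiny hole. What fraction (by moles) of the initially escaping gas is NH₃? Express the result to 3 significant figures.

0.506

The effusion rate of species i is ∝ p_i/√M_i ∝ n_i/√M_i.
Mole fraction of NH₃ in the effusate = (n_NH₃/√M_NH₃) / (n_NH₃/√M_NH₃ + n_NO/√M_NO)
= (1.63/√17.03) / (1.63/√17.03 + 2.11/√30.01) = 0.3950/(0.3950 + 0.3852) = 0.506.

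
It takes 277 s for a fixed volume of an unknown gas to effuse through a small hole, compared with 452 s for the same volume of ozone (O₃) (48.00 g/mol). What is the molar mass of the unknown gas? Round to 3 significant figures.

By Graham's law, t_X/t_O₃ = √(M_X/M_O₃).
277/452 = 0.6128 = √(M_X/48.00)
M_X = 48.00 × 0.6128² = 48.00 × 0.3756 = 18.0 g/mol

18.0 g/mol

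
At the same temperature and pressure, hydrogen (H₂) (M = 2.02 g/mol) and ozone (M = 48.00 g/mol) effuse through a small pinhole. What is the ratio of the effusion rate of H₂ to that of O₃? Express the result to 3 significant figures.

Since effusion rate ∝ 1/√M, rate_H₂/rate_O₃ = √(M_O₃/M_H₂) = √(48.00/2.02) = √23.76 = 4.87.

4.87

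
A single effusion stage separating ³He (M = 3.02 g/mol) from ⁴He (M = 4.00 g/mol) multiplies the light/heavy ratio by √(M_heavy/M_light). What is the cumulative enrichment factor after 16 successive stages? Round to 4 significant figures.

The single-stage factor is √(M_heavy/M_light), so 16 stages give [√(4.00/3.02)]^16 = (4.00/3.02)^(16/2).
= 1.32450^8 = 9.472.

9.472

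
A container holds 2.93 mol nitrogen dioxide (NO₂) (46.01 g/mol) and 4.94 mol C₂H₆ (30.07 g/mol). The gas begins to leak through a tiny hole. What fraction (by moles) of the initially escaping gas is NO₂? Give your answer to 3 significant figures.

0.324

Rate_i ∝ x_i/√M_i (Graham's law weighted by mole fraction), so the effusate composition follows n_i/√M_i.
x_NO₂(eff) = (n_NO₂/√M_NO₂) / (n_NO₂/√M_NO₂ + n_C₂H₆/√M_C₂H₆)
= (2.93/√46.01) / (2.93/√46.01 + 4.94/√30.07) = 0.4320/(0.4320 + 0.9009) = 0.324.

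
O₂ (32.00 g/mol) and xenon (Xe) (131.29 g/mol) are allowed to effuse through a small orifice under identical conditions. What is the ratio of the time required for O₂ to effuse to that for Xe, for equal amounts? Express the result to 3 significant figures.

0.494

From Graham's law, t_O₂/t_Xe = √(M_O₂/M_Xe) = √(32.00/131.29) = √0.2437 = 0.494.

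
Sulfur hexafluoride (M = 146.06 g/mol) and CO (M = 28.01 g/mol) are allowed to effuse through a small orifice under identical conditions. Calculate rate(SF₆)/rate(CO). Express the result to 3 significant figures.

0.438

From Graham's law, rate_SF₆/rate_CO = √(M_CO/M_SF₆) = √(28.01/146.06) = √0.1918 = 0.438.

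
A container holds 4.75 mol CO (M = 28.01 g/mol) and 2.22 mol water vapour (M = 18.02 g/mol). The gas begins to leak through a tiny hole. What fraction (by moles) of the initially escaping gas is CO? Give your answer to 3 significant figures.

Each component's effusion rate ∝ (its partial pressure)·(1/√M) ∝ n_i/√M_i.
Mole fraction of CO in the effusate = (n_CO/√M_CO) / (n_CO/√M_CO + n_H₂O/√M_H₂O)
= (4.75/√28.01) / (4.75/√28.01 + 2.22/√18.02) = 0.8975/(0.8975 + 0.5230) = 0.632.

0.632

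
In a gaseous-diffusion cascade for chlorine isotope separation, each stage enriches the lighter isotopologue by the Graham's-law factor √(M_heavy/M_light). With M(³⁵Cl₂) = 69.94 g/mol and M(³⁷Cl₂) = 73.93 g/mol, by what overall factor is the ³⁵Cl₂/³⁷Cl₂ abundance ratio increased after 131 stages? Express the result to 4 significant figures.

After 131 stages the ratio has grown by (√(73.93/69.94))^131 = (73.93/69.94)^(131/2).
= 1.05705^(131/2) = 37.86.

37.86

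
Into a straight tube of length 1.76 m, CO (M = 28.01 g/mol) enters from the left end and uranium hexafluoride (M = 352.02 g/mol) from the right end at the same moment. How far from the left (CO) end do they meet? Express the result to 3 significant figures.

1.37 m

Distances travelled in equal time are proportional to diffusion rates, so d_CO/d_UF₆ = √(M_UF₆/M_CO) = √(352.02/28.01) = 3.545.
With d_CO + d_UF₆ = 1.76 m, d_UF₆ = 1.76/(1 + 3.545) = 0.3872 m.
d_CO = 1.76 − 0.3872 = 1.37 m.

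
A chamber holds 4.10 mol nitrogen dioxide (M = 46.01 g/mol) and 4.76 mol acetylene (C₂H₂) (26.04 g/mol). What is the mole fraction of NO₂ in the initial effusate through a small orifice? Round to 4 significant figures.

The effusion rate of species i is ∝ p_i/√M_i ∝ n_i/√M_i.
So x_NO₂ in the escaping gas = (n_NO₂/√M_NO₂) / Σ(n_i/√M_i)
= (4.10/√46.01) / (4.10/√46.01 + 4.76/√26.04) = 0.6044/(0.6044 + 0.9328) = 0.3932.

0.3932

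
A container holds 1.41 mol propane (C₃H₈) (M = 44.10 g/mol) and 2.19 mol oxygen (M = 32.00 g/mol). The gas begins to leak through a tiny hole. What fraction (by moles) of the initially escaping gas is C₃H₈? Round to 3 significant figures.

0.354

Each component's effusion rate ∝ (its partial pressure)·(1/√M) ∝ n_i/√M_i.
x_C₃H₈(eff) = (n_C₃H₈/√M_C₃H₈) / (n_C₃H₈/√M_C₃H₈ + n_O₂/√M_O₂)
= (1.41/√44.10) / (1.41/√44.10 + 2.19/√32.00) = 0.2123/(0.2123 + 0.3871) = 0.354.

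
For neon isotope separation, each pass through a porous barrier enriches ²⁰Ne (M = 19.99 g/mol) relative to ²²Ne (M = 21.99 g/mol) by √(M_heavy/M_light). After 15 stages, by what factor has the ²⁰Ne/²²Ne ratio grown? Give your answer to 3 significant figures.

Each stage multiplies the ratio by α = √(21.99/19.99), so after 15 stages the overall factor is α^15 = (21.99/19.99)^(15/2).
= 1.10005^(15/2) = 2.04.

2.04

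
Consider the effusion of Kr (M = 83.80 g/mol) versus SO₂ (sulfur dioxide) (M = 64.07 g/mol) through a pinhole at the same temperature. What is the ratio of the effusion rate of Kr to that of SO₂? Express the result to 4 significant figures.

By Graham's law, rate_Kr/rate_SO₂ = √(M_SO₂/M_Kr) = √(64.07/83.80) = √0.7646 = 0.8744.

0.8744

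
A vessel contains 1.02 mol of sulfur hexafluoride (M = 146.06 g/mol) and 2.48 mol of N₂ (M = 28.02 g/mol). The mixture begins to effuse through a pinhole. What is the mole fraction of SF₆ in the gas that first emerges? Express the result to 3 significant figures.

Each component's effusion rate ∝ (its partial pressure)·(1/√M) ∝ n_i/√M_i.
So x_SF₆ in the escaping gas = (n_SF₆/√M_SF₆) / Σ(n_i/√M_i)
= (1.02/√146.06) / (1.02/√146.06 + 2.48/√28.02) = 0.08440/(0.08440 + 0.4685) = 0.153.

0.153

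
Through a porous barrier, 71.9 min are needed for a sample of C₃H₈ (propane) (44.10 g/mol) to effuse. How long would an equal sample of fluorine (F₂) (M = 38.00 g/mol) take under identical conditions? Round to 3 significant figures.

Using Graham's law: t_F₂/t_C₃H₈ = √(M_F₂/M_C₃H₈) = √(38.00/44.10) = √0.8617 = 0.9283.
So the time for F₂ is 71.9 × 0.9283 = 66.7 min.

66.7 min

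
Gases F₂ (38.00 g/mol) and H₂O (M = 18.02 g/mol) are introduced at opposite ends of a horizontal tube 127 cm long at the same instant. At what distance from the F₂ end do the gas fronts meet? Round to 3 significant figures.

In equal time, each gas travels a distance ∝ its rate ∝ 1/√M, so d_F₂/d_H₂O = √(M_H₂O/M_F₂) = √(18.02/38.00) = 0.6886.
With d_F₂ + d_H₂O = 127 cm, d_H₂O = 127/(1 + 0.6886) = 75.21 cm.
d_F₂ = 127 − 75.21 = 51.8 cm.

51.8 cm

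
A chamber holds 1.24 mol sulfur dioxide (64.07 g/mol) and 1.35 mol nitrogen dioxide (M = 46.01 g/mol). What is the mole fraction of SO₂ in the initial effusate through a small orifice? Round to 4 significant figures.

Each component's effusion rate ∝ (its partial pressure)·(1/√M) ∝ n_i/√M_i.
So x_SO₂ in the escaping gas = (n_SO₂/√M_SO₂) / Σ(n_i/√M_i)
= (1.24/√64.07) / (1.24/√64.07 + 1.35/√46.01) = 0.1549/(0.1549 + 0.1990) = 0.4377.

0.4377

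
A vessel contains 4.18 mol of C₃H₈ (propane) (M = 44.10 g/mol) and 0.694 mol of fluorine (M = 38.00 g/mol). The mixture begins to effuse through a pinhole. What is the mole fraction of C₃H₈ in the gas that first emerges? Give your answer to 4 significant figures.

0.8483

Effusion rate of each component ∝ n_i/√M_i (partial pressure × 1/√M).
x_C₃H₈(eff) = (n_C₃H₈/√M_C₃H₈) / (n_C₃H₈/√M_C₃H₈ + n_F₂/√M_F₂)
= (4.18/√44.10) / (4.18/√44.10 + 0.694/√38.00) = 0.6294/(0.6294 + 0.1126) = 0.8483.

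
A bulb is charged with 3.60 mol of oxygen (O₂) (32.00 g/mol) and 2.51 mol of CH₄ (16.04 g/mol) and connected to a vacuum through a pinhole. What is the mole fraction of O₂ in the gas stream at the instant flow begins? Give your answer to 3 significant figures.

0.504

Each component's effusion rate ∝ (its partial pressure)·(1/√M) ∝ n_i/√M_i.
So x_O₂ in the escaping gas = (n_O₂/√M_O₂) / Σ(n_i/√M_i)
= (3.60/√32.00) / (3.60/√32.00 + 2.51/√16.04) = 0.6364/(0.6364 + 0.6267) = 0.504.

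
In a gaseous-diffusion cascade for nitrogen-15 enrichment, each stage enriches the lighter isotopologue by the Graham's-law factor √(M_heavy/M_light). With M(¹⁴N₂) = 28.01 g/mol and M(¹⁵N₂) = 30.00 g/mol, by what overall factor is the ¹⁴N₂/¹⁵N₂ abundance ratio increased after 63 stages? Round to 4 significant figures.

Each stage multiplies the ratio by α = √(30.00/28.01), so after 63 stages the overall factor is α^63 = (30.00/28.01)^(63/2).
= 1.07105^(63/2) = 8.689.

8.689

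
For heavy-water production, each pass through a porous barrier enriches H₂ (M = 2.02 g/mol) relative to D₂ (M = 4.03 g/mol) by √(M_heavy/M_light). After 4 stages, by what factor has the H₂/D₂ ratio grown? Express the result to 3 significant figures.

After 4 stages the ratio has grown by (√(4.03/2.02))^4 = (4.03/2.02)^(4/2).
= 1.99505^2 = 3.98.

3.98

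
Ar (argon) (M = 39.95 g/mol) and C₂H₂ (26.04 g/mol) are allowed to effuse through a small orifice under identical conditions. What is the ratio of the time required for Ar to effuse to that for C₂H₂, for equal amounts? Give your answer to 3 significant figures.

1.24

From Graham's law, t_Ar/t_C₂H₂ = √(M_Ar/M_C₂H₂) = √(39.95/26.04) = √1.534 = 1.24.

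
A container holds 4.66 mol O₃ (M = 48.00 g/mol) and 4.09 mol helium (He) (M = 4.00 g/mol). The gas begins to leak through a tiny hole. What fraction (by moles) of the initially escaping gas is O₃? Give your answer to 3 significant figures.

Each component's effusion rate ∝ (its partial pressure)·(1/√M) ∝ n_i/√M_i.
x_O₃(eff) = (n_O₃/√M_O₃) / (n_O₃/√M_O₃ + n_He/√M_He)
= (4.66/√48.00) / (4.66/√48.00 + 4.09/√4.00) = 0.6726/(0.6726 + 2.045) = 0.248.

0.248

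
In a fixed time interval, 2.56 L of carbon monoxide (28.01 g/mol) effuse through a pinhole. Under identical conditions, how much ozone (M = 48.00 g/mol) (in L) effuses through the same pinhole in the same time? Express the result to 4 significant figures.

From Graham's law, rate_O₃/rate_CO = √(M_CO/M_O₃) = √(28.01/48.00) = √0.5835 = 0.7639.
So the volume for O₃ is 2.56 × 0.7639 = 1.956 L.

1.956 L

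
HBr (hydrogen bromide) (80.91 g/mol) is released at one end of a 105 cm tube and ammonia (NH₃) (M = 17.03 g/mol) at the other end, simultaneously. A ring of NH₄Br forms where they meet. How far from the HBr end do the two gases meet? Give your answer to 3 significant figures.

Graham's law gives d_HBr/d_NH₃ = rate_HBr/rate_NH₃ = √(M_NH₃/M_HBr) = √(17.03/80.91) = 0.4588.
With d_HBr + d_NH₃ = 105 cm, d_NH₃ = 105/(1 + 0.4588) = 71.98 cm.
d_HBr = 105 − 71.98 = 33.0 cm.

33.0 cm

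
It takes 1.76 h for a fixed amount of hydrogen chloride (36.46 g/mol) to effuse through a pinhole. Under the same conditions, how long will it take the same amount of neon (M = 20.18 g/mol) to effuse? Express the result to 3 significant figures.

1.31 h

Since effusion rate ∝ 1/√M, t_Ne/t_HCl = √(M_Ne/M_HCl) = √(20.18/36.46) = √0.5535 = 0.7440.
So the time for Ne is 1.76 × 0.7440 = 1.31 h.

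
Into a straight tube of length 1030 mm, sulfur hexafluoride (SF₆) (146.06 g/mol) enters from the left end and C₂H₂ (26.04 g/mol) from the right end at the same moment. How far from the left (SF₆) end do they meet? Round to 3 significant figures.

Graham's law gives d_SF₆/d_C₂H₂ = rate_SF₆/rate_C₂H₂ = √(M_C₂H₂/M_SF₆) = √(26.04/146.06) = 0.4222.
With d_SF₆ + d_C₂H₂ = 1030 mm, d_C₂H₂ = 1030/(1 + 0.4222) = 724.2 mm.
d_SF₆ = 1030 − 724.2 = 306 mm.

306 mm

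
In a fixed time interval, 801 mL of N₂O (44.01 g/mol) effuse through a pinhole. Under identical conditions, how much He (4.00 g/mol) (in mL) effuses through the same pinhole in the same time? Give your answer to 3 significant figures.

Using Graham's law: rate_He/rate_N₂O = √(M_N₂O/M_He) = √(44.01/4.00) = √11.00 = 3.317.
So the volume for He is 801 × 3.317 = 2660 mL.

2660 mL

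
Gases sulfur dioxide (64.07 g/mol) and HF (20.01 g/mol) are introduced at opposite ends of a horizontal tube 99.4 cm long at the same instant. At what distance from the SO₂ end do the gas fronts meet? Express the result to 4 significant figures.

Distances travelled in equal time are proportional to diffusion rates, so d_SO₂/d_HF = √(M_HF/M_SO₂) = √(20.01/64.07) = 0.5589.
With d_SO₂ + d_HF = 99.4 cm, d_HF = 99.4/(1 + 0.5589) = 63.76 cm.
d_SO₂ = 99.4 − 63.76 = 35.64 cm.

35.64 cm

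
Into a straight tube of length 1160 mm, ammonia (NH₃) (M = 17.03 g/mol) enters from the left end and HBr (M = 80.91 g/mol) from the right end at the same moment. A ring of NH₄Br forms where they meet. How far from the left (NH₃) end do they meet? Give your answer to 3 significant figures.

Distances travelled in equal time are proportional to diffusion rates, so d_NH₃/d_HBr = √(M_HBr/M_NH₃) = √(80.91/17.03) = 2.180.
With d_NH₃ + d_HBr = 1160 mm, d_HBr = 1160/(1 + 2.180) = 364.8 mm.
d_NH₃ = 1160 − 364.8 = 795 mm.

795 mm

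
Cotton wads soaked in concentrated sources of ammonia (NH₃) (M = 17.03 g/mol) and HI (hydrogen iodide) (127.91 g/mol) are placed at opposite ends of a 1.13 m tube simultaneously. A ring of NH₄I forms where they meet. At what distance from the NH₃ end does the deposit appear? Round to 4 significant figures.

0.8279 m

Distances travelled in equal time are proportional to diffusion rates, so d_NH₃/d_HI = √(M_HI/M_NH₃) = √(127.91/17.03) = 2.741.
With d_NH₃ + d_HI = 1.13 m, d_HI = 1.13/(1 + 2.741) = 0.3021 m.
d_NH₃ = 1.13 − 0.3021 = 0.8279 m.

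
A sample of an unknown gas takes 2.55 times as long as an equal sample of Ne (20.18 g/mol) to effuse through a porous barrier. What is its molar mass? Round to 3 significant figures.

131 g/mol

By Graham's law, t_X/t_Ne = √(M_X/M_Ne).
2.55 = √(M_X/20.18)
M_X = 20.18 × 2.55² = 20.18 × 6.502 = 131 g/mol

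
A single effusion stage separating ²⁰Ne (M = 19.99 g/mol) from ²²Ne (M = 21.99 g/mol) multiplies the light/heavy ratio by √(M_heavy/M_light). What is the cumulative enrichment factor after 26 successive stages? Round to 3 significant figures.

The single-stage factor is √(M_heavy/M_light), so 26 stages give [√(21.99/19.99)]^26 = (21.99/19.99)^(26/2).
= 1.10005^13 = 3.45.

3.45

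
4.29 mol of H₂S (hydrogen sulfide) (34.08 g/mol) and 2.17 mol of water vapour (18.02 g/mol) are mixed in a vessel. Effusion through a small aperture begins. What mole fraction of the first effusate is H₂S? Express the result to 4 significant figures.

Each component's effusion rate ∝ (its partial pressure)·(1/√M) ∝ n_i/√M_i.
Mole fraction of H₂S in the effusate = (n_H₂S/√M_H₂S) / (n_H₂S/√M_H₂S + n_H₂O/√M_H₂O)
= (4.29/√34.08) / (4.29/√34.08 + 2.17/√18.02) = 0.7349/(0.7349 + 0.5112) = 0.5898.

0.5898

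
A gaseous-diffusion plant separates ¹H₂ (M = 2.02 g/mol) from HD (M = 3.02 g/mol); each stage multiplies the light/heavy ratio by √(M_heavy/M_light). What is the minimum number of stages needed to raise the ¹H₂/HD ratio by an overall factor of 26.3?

With α = √(3.02/2.02) per stage, ln α = ½ ln(1.49505) = 0.2011.
Need α^N ≥ 26.3 ⇒ N ≥ ln(26.3) / ln α = 3.270 / 0.2011 = 16.26.
Minimum whole number of stages: N = 17.

17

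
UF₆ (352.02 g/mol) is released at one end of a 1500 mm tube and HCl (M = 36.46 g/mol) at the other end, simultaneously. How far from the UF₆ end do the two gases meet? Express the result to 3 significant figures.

365 mm

Distances travelled in equal time are proportional to diffusion rates, so d_UF₆/d_HCl = √(M_HCl/M_UF₆) = √(36.46/352.02) = 0.3218.
With d_UF₆ + d_HCl = 1500 mm, d_HCl = 1500/(1 + 0.3218) = 1135 mm.
d_UF₆ = 1500 − 1135 = 365 mm.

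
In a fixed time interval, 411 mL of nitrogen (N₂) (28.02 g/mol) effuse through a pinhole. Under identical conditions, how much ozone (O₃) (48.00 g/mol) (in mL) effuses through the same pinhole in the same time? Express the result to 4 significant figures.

314.0 mL

By Graham's law, rate_O₃/rate_N₂ = √(M_N₂/M_O₃) = √(28.02/48.00) = √0.5837 = 0.7640.
So the volume for O₃ is 411 × 0.7640 = 314.0 mL.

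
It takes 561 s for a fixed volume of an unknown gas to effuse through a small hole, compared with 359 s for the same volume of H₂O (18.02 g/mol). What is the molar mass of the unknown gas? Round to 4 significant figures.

44.00 g/mol

Using Graham's law: t_X/t_H₂O = √(M_X/M_H₂O).
561/359 = 1.563 = √(M_X/18.02)
M_X = 18.02 × 1.563² = 18.02 × 2.442 = 44.00 g/mol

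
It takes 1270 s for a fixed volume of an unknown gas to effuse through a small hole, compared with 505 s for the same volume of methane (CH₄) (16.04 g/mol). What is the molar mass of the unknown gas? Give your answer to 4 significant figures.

Graham's law gives t_X/t_CH₄ = √(M_X/M_CH₄).
1270/505 = 2.515 = √(M_X/16.04)
M_X = 16.04 × 2.515² = 16.04 × 6.324 = 101.4 g/mol

101.4 g/mol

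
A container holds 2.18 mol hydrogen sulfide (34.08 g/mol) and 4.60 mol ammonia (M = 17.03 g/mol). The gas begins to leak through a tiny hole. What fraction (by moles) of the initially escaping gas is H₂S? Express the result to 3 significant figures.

The effusion rate of species i is ∝ p_i/√M_i ∝ n_i/√M_i.
Mole fraction of H₂S in the effusate = (n_H₂S/√M_H₂S) / (n_H₂S/√M_H₂S + n_NH₃/√M_NH₃)
= (2.18/√34.08) / (2.18/√34.08 + 4.60/√17.03) = 0.3734/(0.3734 + 1.115) = 0.251.

0.251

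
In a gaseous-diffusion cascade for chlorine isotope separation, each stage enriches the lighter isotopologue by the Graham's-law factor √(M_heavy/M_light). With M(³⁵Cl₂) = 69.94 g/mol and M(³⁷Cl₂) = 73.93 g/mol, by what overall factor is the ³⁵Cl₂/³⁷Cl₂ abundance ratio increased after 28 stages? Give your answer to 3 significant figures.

2.17

Each stage multiplies the ratio by α = √(73.93/69.94), so after 28 stages the overall factor is α^28 = (73.93/69.94)^(28/2).
= 1.05705^14 = 2.17.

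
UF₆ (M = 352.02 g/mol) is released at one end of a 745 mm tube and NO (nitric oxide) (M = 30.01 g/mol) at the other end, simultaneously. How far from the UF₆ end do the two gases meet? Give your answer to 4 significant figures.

168.4 mm

In equal time, each gas travels a distance ∝ its rate ∝ 1/√M, so d_UF₆/d_NO = √(M_NO/M_UF₆) = √(30.01/352.02) = 0.2920.
With d_UF₆ + d_NO = 745 mm, d_NO = 745/(1 + 0.2920) = 576.6 mm.
d_UF₆ = 745 − 576.6 = 168.4 mm.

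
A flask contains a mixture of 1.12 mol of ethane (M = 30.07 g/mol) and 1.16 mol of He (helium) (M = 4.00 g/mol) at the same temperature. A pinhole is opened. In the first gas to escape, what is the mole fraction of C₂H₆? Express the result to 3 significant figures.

Effusion rate of each component ∝ n_i/√M_i (partial pressure × 1/√M).
So x_C₂H₆ in the escaping gas = (n_C₂H₆/√M_C₂H₆) / Σ(n_i/√M_i)
= (1.12/√30.07) / (1.12/√30.07 + 1.16/√4.00) = 0.2042/(0.2042 + 0.5800) = 0.260.

0.260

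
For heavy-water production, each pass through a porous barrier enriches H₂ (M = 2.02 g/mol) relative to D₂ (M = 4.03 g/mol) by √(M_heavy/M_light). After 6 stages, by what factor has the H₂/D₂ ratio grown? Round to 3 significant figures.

Overall factor = α^6 with α = √(4.03/2.02), i.e. (4.03/2.02)^(6/2).
= 1.99505^3 = 7.94.

7.94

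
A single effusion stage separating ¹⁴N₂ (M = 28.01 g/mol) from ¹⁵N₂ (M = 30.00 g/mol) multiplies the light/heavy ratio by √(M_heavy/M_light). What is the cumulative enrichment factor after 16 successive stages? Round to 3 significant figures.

After 16 stages the ratio has grown by (√(30.00/28.01))^16 = (30.00/28.01)^(16/2).
= 1.07105^8 = 1.73.

1.73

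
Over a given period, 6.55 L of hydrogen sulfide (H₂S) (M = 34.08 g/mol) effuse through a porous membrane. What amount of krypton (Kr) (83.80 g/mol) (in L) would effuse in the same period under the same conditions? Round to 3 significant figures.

4.18 L

From Graham's law, rate_Kr/rate_H₂S = √(M_H₂S/M_Kr) = √(34.08/83.80) = √0.4067 = 0.6377.
So the volume for Kr is 6.55 × 0.6377 = 4.18 L.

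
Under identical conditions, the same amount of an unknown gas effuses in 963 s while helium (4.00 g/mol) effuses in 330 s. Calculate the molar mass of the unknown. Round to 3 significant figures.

34.1 g/mol

Graham's law gives t_X/t_He = √(M_X/M_He).
963/330 = 2.918 = √(M_X/4.00)
M_X = 4.00 × 2.918² = 4.00 × 8.516 = 34.1 g/mol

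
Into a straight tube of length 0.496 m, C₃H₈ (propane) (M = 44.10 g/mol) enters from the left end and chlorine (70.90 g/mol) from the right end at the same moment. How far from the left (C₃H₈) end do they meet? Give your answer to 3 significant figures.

0.277 m

In equal time, each gas travels a distance ∝ its rate ∝ 1/√M, so d_C₃H₈/d_Cl₂ = √(M_Cl₂/M_C₃H₈) = √(70.90/44.10) = 1.268.
With d_C₃H₈ + d_Cl₂ = 0.496 m, d_Cl₂ = 0.496/(1 + 1.268) = 0.2187 m.
d_C₃H₈ = 0.496 − 0.2187 = 0.277 m.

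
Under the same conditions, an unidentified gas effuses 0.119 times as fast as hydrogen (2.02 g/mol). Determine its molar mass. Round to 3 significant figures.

By Graham's law, rate_X/rate_H₂ = √(M_H₂/M_X).
0.119 = √(2.02/M_X)
M_X = 2.02 / 0.119² = 2.02 / 0.01416 = 143 g/mol

143 g/mol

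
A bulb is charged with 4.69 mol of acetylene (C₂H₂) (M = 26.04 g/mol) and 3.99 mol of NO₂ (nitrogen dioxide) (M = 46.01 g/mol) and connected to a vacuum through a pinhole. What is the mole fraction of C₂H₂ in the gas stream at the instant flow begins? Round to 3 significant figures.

0.610

Effusion rate of each component ∝ n_i/√M_i (partial pressure × 1/√M).
Mole fraction of C₂H₂ in the effusate = (n_C₂H₂/√M_C₂H₂) / (n_C₂H₂/√M_C₂H₂ + n_NO₂/√M_NO₂)
= (4.69/√26.04) / (4.69/√26.04 + 3.99/√46.01) = 0.9191/(0.9191 + 0.5882) = 0.610.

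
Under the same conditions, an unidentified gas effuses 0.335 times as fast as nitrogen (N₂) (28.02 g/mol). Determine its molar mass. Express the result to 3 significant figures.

Since effusion rate ∝ 1/√M, rate_X/rate_N₂ = √(M_N₂/M_X).
0.335 = √(28.02/M_X)
M_X = 28.02 / 0.335² = 28.02 / 0.1122 = 250 g/mol

250 g/mol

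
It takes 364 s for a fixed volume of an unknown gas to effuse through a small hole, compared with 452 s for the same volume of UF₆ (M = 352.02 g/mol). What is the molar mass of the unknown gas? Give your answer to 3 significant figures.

228 g/mol

Using Graham's law: t_X/t_UF₆ = √(M_X/M_UF₆).
364/452 = 0.8053 = √(M_X/352.02)
M_X = 352.02 × 0.8053² = 352.02 × 0.6485 = 228 g/mol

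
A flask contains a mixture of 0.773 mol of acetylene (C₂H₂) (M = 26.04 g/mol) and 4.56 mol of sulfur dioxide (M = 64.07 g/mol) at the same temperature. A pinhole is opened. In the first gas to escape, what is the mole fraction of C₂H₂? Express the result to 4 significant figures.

Rate_i ∝ x_i/√M_i (Graham's law weighted by mole fraction), so the effusate composition follows n_i/√M_i.
So x_C₂H₂ in the escaping gas = (n_C₂H₂/√M_C₂H₂) / Σ(n_i/√M_i)
= (0.773/√26.04) / (0.773/√26.04 + 4.56/√64.07) = 0.1515/(0.1515 + 0.5697) = 0.2100.

0.2100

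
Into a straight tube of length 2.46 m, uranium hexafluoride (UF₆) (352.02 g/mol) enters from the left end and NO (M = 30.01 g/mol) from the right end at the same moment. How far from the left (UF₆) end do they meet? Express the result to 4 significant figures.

0.5559 m

Graham's law gives d_UF₆/d_NO = rate_UF₆/rate_NO = √(M_NO/M_UF₆) = √(30.01/352.02) = 0.2920.
With d_UF₆ + d_NO = 2.46 m, d_NO = 2.46/(1 + 0.2920) = 1.904 m.
d_UF₆ = 2.46 − 1.904 = 0.5559 m.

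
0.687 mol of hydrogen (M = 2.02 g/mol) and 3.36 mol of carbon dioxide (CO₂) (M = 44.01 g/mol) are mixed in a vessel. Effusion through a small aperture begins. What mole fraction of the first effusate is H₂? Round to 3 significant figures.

The effusion rate of species i is ∝ p_i/√M_i ∝ n_i/√M_i.
x_H₂(eff) = (n_H₂/√M_H₂) / (n_H₂/√M_H₂ + n_CO₂/√M_CO₂)
= (0.687/√2.02) / (0.687/√2.02 + 3.36/√44.01) = 0.4834/(0.4834 + 0.5065) = 0.488.

0.488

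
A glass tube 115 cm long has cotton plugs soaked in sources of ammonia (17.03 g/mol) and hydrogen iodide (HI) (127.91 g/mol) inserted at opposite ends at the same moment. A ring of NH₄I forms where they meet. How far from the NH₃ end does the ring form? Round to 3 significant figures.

84.3 cm

In equal time, each gas travels a distance ∝ its rate ∝ 1/√M, so d_NH₃/d_HI = √(M_HI/M_NH₃) = √(127.91/17.03) = 2.741.
With d_NH₃ + d_HI = 115 cm, d_HI = 115/(1 + 2.741) = 30.74 cm.
d_NH₃ = 115 − 30.74 = 84.3 cm.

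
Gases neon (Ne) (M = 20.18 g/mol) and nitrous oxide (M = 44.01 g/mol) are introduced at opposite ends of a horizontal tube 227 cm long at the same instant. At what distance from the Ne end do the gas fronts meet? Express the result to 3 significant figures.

135 cm

The fronts meet when d_Ne + d_N₂O = L with d_Ne/d_N₂O = √(M_N₂O/M_Ne) (Graham's law). Here √(M_N₂O/M_Ne) = √(44.01/20.18) = 1.477.
With d_Ne + d_N₂O = 227 cm, d_N₂O = 227/(1 + 1.477) = 91.65 cm.
d_Ne = 227 − 91.65 = 135 cm.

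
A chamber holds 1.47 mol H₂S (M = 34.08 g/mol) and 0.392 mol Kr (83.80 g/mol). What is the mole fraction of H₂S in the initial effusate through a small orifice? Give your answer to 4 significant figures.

0.8547

Effusion rate of each component ∝ n_i/√M_i (partial pressure × 1/√M).
Mole fraction of H₂S in the effusate = (n_H₂S/√M_H₂S) / (n_H₂S/√M_H₂S + n_Kr/√M_Kr)
= (1.47/√34.08) / (1.47/√34.08 + 0.392/√83.80) = 0.2518/(0.2518 + 0.04282) = 0.8547.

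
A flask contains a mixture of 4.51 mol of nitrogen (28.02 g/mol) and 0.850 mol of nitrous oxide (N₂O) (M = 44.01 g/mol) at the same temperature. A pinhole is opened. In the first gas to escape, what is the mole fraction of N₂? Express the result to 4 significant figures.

0.8693

Effusion rate of each component ∝ n_i/√M_i (partial pressure × 1/√M).
x_N₂(eff) = (n_N₂/√M_N₂) / (n_N₂/√M_N₂ + n_N₂O/√M_N₂O)
= (4.51/√28.02) / (4.51/√28.02 + 0.850/√44.01) = 0.8520/(0.8520 + 0.1281) = 0.8693.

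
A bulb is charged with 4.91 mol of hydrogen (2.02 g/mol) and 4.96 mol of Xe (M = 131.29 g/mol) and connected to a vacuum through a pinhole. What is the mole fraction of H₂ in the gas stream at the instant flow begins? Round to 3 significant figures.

The effusion rate of species i is ∝ p_i/√M_i ∝ n_i/√M_i.
So x_H₂ in the escaping gas = (n_H₂/√M_H₂) / Σ(n_i/√M_i)
= (4.91/√2.02) / (4.91/√2.02 + 4.96/√131.29) = 3.455/(3.455 + 0.4329) = 0.889.

0.889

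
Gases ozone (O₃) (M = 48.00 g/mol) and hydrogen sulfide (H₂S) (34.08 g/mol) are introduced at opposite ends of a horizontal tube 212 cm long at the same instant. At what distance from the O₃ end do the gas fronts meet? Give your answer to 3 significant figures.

In equal time, each gas travels a distance ∝ its rate ∝ 1/√M, so d_O₃/d_H₂S = √(M_H₂S/M_O₃) = √(34.08/48.00) = 0.8426.
With d_O₃ + d_H₂S = 212 cm, d_H₂S = 212/(1 + 0.8426) = 115.1 cm.
d_O₃ = 212 − 115.1 = 96.9 cm.

96.9 cm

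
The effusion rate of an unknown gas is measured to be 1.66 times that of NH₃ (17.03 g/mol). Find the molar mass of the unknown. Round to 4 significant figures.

6.180 g/mol

Graham's law gives rate_X/rate_NH₃ = √(M_NH₃/M_X).
1.66 = √(17.03/M_X)
M_X = 17.03 / 1.66² = 17.03 / 2.756 = 6.180 g/mol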